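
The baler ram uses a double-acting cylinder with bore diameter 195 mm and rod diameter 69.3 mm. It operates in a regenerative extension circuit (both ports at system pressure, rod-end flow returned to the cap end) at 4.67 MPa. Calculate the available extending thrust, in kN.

F ≈ 17.6 kN

With equal pressure on both faces, forces on the annular region cancel; the net push is pressure × rod cross-section.
Rod cross-section A_rod = π/4 × (69.3 mm)² = 3772 mm^2
F = P × A_rod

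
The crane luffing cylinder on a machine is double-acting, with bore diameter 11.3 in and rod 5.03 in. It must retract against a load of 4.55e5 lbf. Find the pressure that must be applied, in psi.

Rod-side annular area A_ann = π/4 × (11.3² − 5.03²) = 80.42 in^2
Retraction: pressure acts on the annular area.
P = F / A = 4.55e5 lbf / A

P ≈ 5660 psi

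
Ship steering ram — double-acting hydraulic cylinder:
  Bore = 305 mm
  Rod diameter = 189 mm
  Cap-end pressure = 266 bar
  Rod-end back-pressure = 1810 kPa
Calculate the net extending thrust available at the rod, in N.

F ≈ 1.86e6 N

Cap-side area A_cap = π/4 × (305 mm)² = 73060 mm^2
Rod-side annular area A_ann = π/4 × (305² − 189²) = 45010 mm^2
Net thrust = P_cap·A_cap − P_rod·A_ann = 1.943e6 N − 81460 N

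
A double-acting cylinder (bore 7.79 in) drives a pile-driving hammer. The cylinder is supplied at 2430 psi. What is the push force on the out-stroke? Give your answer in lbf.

F ≈ 1.16e5 lbf

Cap-side area A_cap = π/4 × (7.79 in)² = 47.66 in^2
F = P × A_cap = 2430 psi × A_cap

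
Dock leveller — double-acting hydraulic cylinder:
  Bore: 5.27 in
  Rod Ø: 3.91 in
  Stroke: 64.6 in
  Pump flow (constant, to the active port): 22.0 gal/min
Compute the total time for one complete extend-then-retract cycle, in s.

Cap-side area A_cap = π/4 × (5.27 in)² = 21.81 in^2
Rod-side annular area A_ann = π/4 × (5.27² − 3.91²) = 9.806 in^2
t_ext = A_cap·L/Q = 16.64 s
t_ret = A_ann·L/Q = 7.479 s
t_cycle = t_ext + t_ret

t ≈ 24.1 s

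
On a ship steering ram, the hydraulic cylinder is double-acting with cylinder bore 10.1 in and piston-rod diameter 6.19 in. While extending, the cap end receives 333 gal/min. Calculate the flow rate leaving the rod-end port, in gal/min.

Cap-side area A_cap = π/4 × (10.1 in)² = 80.12 in^2
Rod-side annular area A_ann = π/4 × (10.1² − 6.19²) = 50.03 in^2
Piston speed v = Q_in/A_cap; rod-end outflow Q_out = v × A_ann = Q_in × A_ann/A_cap.

Q_out ≈ 208 gal/min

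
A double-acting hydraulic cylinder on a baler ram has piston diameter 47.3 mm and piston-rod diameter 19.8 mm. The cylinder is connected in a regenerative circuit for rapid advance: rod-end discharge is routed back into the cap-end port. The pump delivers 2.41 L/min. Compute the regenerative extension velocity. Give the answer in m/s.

v ≈ 0.130 m/s

In regeneration the rod-end outflow joins the pump flow into the cap end, so the net volume the pump must supply per unit advance equals the rod cross-section area.
Rod cross-section A_rod = π/4 × (19.8 mm)² = 307.9 mm^2
v = Q_pump / A_rod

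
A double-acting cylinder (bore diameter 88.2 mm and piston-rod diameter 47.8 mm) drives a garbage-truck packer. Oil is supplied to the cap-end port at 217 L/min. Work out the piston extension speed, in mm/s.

v ≈ 592 mm/s

Cap-side area A_cap = π/4 × (88.2 mm)² = 6110 mm^2
v = Q / A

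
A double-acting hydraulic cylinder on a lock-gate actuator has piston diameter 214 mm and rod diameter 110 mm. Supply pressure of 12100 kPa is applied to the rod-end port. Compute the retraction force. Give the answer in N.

Rod-side annular area A_ann = π/4 × (214² − 110²) = 26460 mm^2
On retraction the pressure acts on the annular area (bore minus rod).
F = P × A_ann

F ≈ 3.20e5 N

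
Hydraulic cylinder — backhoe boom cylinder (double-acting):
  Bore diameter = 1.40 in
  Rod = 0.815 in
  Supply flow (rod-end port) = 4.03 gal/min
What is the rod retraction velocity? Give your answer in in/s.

v ≈ 15.2 in/s

Rod-side annular area A_ann = π/4 × (1.40² − 0.815²) = 1.018 in^2
Flow into the rod-end port fills the annular volume.
v = Q / A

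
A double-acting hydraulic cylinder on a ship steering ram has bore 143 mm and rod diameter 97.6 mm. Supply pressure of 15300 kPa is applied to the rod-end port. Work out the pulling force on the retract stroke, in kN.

F ≈ 131 kN

Rod-side annular area A_ann = π/4 × (143² − 97.6²) = 8579 mm^2
On retraction the pressure acts on the annular area (bore minus rod).
F = P × A_ann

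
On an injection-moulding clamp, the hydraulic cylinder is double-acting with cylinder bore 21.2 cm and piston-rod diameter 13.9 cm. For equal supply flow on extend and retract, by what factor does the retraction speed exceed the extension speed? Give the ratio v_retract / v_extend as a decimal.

v_ret/v_ext ≈ 1.75

Cap-side area A_cap = π/4 × (21.2 cm)² = 353.0 cm^2
Rod-side annular area A_ann = π/4 × (21.2² − 13.9²) = 201.2 cm^2
For equal Q, v ∝ 1/A, so v_ret/v_ext = A_cap/A_ann.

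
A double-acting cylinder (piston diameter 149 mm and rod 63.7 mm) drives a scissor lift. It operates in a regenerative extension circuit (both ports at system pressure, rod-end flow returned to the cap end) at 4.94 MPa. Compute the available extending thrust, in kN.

F ≈ 15.7 kN

With equal pressure on both faces, forces on the annular region cancel; the net push is pressure × rod cross-section.
Rod cross-section A_rod = π/4 × (63.7 mm)² = 3187 mm^2
F = P × A_rod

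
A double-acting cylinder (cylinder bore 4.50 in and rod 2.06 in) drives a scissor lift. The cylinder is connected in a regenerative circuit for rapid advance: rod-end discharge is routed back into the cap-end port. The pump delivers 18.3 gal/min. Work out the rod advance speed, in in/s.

v ≈ 21.1 in/s

In regeneration the rod-end outflow joins the pump flow into the cap end, so the net volume the pump must supply per unit advance equals the rod cross-section area.
Rod cross-section A_rod = π/4 × (2.06 in)² = 3.333 in^2
v = Q_pump / A_rod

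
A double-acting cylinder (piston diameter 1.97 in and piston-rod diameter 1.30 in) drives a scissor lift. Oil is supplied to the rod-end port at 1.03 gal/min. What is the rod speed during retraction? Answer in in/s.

Rod-side annular area A_ann = π/4 × (1.97² − 1.30²) = 1.721 in^2
Flow into the rod-end port fills the annular volume.
v = Q / A

v ≈ 2.30 in/s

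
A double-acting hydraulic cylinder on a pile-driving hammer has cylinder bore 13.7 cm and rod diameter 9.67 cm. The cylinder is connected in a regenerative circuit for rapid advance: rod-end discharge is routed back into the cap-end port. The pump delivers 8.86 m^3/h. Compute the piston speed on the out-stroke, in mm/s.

In regeneration the rod-end outflow joins the pump flow into the cap end, so the net volume the pump must supply per unit advance equals the rod cross-section area.
Rod cross-section A_rod = π/4 × (9.67 cm)² = 73.44 cm^2
v = Q_pump / A_rod

v ≈ 335 mm/s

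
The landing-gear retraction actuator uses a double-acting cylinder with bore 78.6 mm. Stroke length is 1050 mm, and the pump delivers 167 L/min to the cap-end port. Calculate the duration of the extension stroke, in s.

t ≈ 1.83 s

Cap-side area A_cap = π/4 × (78.6 mm)² = 4852 mm^2
Swept volume V = A × L; t = V / Q = A·L / Q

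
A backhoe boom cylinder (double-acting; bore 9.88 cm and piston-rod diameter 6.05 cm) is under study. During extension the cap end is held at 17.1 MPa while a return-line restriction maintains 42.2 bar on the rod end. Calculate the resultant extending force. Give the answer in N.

F ≈ 1.11e5 N

Cap-side area A_cap = π/4 × (9.88 cm)² = 76.67 cm^2
Rod-side annular area A_ann = π/4 × (9.88² − 6.05²) = 47.92 cm^2
Net thrust = P_cap·A_cap − P_rod·A_ann = 1.311e5 N − 20220 N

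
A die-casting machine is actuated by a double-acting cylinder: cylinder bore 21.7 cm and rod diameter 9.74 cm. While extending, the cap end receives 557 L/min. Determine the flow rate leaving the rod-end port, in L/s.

Cap-side area A_cap = π/4 × (21.7 cm)² = 369.8 cm^2
Rod-side annular area A_ann = π/4 × (21.7² − 9.74²) = 295.3 cm^2
Piston speed v = Q_in/A_cap; rod-end outflow Q_out = v × A_ann = Q_in × A_ann/A_cap.

Q_out ≈ 7.41 L/s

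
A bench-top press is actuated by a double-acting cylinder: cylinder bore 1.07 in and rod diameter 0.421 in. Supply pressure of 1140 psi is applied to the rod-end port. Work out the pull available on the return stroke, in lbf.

Rod-side annular area A_ann = π/4 × (1.07² − 0.421²) = 0.7600 in^2
On retraction the pressure acts on the annular area (bore minus rod).
F = P × A_ann

F ≈ 866 lbf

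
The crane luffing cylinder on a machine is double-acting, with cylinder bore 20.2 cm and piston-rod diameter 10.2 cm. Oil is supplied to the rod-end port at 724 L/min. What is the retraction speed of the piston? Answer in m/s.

Rod-side annular area A_ann = π/4 × (20.2² − 10.2²) = 238.8 cm^2
Flow into the rod-end port fills the annular volume.
v = Q / A

v ≈ 0.505 m/s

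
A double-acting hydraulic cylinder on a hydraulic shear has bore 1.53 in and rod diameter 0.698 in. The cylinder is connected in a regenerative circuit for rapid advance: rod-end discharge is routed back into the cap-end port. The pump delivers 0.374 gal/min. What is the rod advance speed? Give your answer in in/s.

v ≈ 3.76 in/s

In regeneration the rod-end outflow joins the pump flow into the cap end, so the net volume the pump must supply per unit advance equals the rod cross-section area.
Rod cross-section A_rod = π/4 × (0.698 in)² = 0.3826 in^2
v = Q_pump / A_rod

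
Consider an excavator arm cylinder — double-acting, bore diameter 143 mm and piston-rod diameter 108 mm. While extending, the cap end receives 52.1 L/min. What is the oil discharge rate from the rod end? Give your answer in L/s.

Cap-side area A_cap = π/4 × (143 mm)² = 16060 mm^2
Rod-side annular area A_ann = π/4 × (143² − 108²) = 6900 mm^2
Piston speed v = Q_in/A_cap; rod-end outflow Q_out = v × A_ann = Q_in × A_ann/A_cap.

Q_out ≈ 0.373 L/s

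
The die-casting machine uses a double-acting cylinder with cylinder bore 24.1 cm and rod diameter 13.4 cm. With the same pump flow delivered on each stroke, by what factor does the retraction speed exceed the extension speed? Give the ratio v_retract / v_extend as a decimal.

Cap-side area A_cap = π/4 × (24.1 cm)² = 456.2 cm^2
Rod-side annular area A_ann = π/4 × (24.1² − 13.4²) = 315.1 cm^2
For equal Q, v ∝ 1/A, so v_ret/v_ext = A_cap/A_ann.

v_ret/v_ext ≈ 1.45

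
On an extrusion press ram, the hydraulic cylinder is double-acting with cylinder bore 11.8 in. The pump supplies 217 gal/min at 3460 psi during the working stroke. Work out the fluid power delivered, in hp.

W ≈ 438 hp

Hydraulic power = P × Q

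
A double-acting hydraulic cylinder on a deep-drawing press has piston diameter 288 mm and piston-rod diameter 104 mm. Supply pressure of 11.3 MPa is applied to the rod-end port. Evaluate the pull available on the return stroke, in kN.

F ≈ 640 kN

Rod-side annular area A_ann = π/4 × (288² − 104²) = 56650 mm^2
On retraction the pressure acts on the annular area (bore minus rod).
F = P × A_ann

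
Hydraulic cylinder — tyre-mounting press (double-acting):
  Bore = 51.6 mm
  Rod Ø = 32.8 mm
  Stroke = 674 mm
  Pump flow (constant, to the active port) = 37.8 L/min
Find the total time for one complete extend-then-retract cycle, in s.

t ≈ 3.57 s

Cap-side area A_cap = π/4 × (51.6 mm)² = 2091 mm^2
Rod-side annular area A_ann = π/4 × (51.6² − 32.8²) = 1246 mm^2
t_ext = A_cap·L/Q = 2.237 s
t_ret = A_ann·L/Q = 1.333 s
t_cycle = t_ext + t_ret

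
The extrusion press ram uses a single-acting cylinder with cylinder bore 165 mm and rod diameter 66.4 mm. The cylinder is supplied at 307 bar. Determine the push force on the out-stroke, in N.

F ≈ 6.56e5 N

Cap-side area A_cap = π/4 × (165 mm)² = 21380 mm^2
F = P × A_cap = 307 bar × A_cap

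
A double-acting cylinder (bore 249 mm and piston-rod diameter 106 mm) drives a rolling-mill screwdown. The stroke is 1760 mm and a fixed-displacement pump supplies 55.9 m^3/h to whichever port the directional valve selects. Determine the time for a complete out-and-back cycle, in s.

Cap-side area A_cap = π/4 × (249 mm)² = 48700 mm^2
Rod-side annular area A_ann = π/4 × (249² − 106²) = 39870 mm^2
t_ext = A_cap·L/Q = 5.519 s
t_ret = A_ann·L/Q = 4.519 s
t_cycle = t_ext + t_ret

t ≈ 10.0 s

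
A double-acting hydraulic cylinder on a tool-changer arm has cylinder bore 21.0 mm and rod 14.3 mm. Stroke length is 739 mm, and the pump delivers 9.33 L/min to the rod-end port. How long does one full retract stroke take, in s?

Rod-side annular area A_ann = π/4 × (21.0² − 14.3²) = 185.8 mm^2
Swept volume V = A × L; t = V / Q = A·L / Q

t ≈ 0.883 s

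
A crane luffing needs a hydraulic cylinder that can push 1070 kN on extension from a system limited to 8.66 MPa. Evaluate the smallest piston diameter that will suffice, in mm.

Extension force acts on the full piston face: F = P × (π/4)D².
D = √(4F / (πP)) = √(4 × 1070 kN / (π × 8.66 MPa))

D ≈ 397 mm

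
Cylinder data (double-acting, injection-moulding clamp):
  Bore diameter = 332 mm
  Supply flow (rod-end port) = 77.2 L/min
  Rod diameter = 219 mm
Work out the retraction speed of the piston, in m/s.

Rod-side annular area A_ann = π/4 × (332² − 219²) = 48900 mm^2
Flow into the rod-end port fills the annular volume.
v = Q / A

v ≈ 0.0263 m/s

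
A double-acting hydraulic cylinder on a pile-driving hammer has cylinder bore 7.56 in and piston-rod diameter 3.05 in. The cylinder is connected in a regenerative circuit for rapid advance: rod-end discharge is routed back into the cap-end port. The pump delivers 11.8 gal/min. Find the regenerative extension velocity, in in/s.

v ≈ 6.22 in/s

In regeneration the rod-end outflow joins the pump flow into the cap end, so the net volume the pump must supply per unit advance equals the rod cross-section area.
Rod cross-section A_rod = π/4 × (3.05 in)² = 7.306 in^2
v = Q_pump / A_rod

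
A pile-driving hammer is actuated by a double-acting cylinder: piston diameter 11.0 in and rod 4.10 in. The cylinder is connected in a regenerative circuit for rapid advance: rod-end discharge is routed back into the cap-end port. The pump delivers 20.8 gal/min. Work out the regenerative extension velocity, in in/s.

v ≈ 6.07 in/s

In regeneration the rod-end outflow joins the pump flow into the cap end, so the net volume the pump must supply per unit advance equals the rod cross-section area.
Rod cross-section A_rod = π/4 × (4.10 in)² = 13.20 in^2
v = Q_pump / A_rod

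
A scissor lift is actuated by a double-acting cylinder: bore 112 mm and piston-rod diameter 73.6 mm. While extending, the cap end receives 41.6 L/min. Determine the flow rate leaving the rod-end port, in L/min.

Q_out ≈ 23.6 L/min

Cap-side area A_cap = π/4 × (112 mm)² = 9852 mm^2
Rod-side annular area A_ann = π/4 × (112² − 73.6²) = 5598 mm^2
Piston speed v = Q_in/A_cap; rod-end outflow Q_out = v × A_ann = Q_in × A_ann/A_cap.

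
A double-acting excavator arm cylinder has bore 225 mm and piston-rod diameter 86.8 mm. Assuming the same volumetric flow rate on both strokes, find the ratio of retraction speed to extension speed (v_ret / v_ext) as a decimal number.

v_ret/v_ext ≈ 1.17

Cap-side area A_cap = π/4 × (225 mm)² = 39760 mm^2
Rod-side annular area A_ann = π/4 × (225² − 86.8²) = 33840 mm^2
For equal Q, v ∝ 1/A, so v_ret/v_ext = A_cap/A_ann.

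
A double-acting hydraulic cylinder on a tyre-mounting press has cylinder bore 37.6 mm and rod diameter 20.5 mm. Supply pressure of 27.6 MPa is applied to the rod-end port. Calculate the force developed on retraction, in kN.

F ≈ 21.5 kN

Rod-side annular area A_ann = π/4 × (37.6² − 20.5²) = 780.3 mm^2
On retraction the pressure acts on the annular area (bore minus rod).
F = P × A_ann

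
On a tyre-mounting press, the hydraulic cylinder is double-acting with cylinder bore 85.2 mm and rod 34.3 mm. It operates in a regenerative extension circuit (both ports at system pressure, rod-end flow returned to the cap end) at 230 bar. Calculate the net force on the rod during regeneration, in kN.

F ≈ 21.3 kN

With equal pressure on both faces, forces on the annular region cancel; the net push is pressure × rod cross-section.
Rod cross-section A_rod = π/4 × (34.3 mm)² = 924.0 mm^2
F = P × A_rod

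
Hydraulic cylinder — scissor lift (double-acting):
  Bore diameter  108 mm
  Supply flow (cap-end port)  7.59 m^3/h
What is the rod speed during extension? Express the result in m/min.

v ≈ 13.8 m/min

Cap-side area A_cap = π/4 × (108 mm)² = 9161 mm^2
v = Q / A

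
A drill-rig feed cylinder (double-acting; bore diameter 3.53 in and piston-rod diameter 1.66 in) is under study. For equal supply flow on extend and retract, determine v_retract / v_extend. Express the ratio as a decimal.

v_ret/v_ext ≈ 1.28

Cap-side area A_cap = π/4 × (3.53 in)² = 9.787 in^2
Rod-side annular area A_ann = π/4 × (3.53² − 1.66²) = 7.623 in^2
For equal Q, v ∝ 1/A, so v_ret/v_ext = A_cap/A_ann.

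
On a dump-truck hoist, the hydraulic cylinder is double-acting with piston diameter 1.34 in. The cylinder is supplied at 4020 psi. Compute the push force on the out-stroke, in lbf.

Cap-side area A_cap = π/4 × (1.34 in)² = 1.410 in^2
F = P × A_cap = 4020 psi × A_cap

F ≈ 5670 lbf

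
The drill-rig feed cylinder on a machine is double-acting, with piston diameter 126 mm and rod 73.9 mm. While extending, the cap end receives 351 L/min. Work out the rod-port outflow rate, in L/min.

Q_out ≈ 230 L/min

Cap-side area A_cap = π/4 × (126 mm)² = 12470 mm^2
Rod-side annular area A_ann = π/4 × (126² − 73.9²) = 8180 mm^2
Piston speed v = Q_in/A_cap; rod-end outflow Q_out = v × A_ann = Q_in × A_ann/A_cap.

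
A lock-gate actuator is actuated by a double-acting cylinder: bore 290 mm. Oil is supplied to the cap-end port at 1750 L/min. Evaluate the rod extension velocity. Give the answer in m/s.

v ≈ 0.442 m/s

Cap-side area A_cap = π/4 × (290 mm)² = 66050 mm^2
v = Q / A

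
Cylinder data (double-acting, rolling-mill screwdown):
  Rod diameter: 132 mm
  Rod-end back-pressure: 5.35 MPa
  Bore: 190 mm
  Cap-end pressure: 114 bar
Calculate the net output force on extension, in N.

F ≈ 2.45e5 N

Cap-side area A_cap = π/4 × (190 mm)² = 28350 mm^2
Rod-side annular area A_ann = π/4 × (190² − 132²) = 14670 mm^2
Net thrust = P_cap·A_cap − P_rod·A_ann = 3.232e5 N − 78470 N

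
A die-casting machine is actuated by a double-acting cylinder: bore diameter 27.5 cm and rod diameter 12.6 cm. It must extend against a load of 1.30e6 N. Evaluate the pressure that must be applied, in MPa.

P ≈ 21.9 MPa

Cap-side area A_cap = π/4 × (27.5 cm)² = 594.0 cm^2
P = F / A = 1.30e6 N / A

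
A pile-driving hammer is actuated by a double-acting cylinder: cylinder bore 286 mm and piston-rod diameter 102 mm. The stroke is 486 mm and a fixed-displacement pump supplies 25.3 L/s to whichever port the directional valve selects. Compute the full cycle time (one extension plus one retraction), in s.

Cap-side area A_cap = π/4 × (286 mm)² = 64240 mm^2
Rod-side annular area A_ann = π/4 × (286² − 102²) = 56070 mm^2
t_ext = A_cap·L/Q = 1.234 s
t_ret = A_ann·L/Q = 1.077 s
t_cycle = t_ext + t_ret

t ≈ 2.31 s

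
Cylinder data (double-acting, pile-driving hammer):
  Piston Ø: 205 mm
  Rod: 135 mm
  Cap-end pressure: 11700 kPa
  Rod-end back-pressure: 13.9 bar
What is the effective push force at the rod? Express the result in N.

F ≈ 3.60e5 N

Cap-side area A_cap = π/4 × (205 mm)² = 33010 mm^2
Rod-side annular area A_ann = π/4 × (205² − 135²) = 18690 mm^2
Net thrust = P_cap·A_cap − P_rod·A_ann = 3.862e5 N − 25980 N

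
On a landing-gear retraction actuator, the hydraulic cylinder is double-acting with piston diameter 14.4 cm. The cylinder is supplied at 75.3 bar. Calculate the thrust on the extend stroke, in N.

F ≈ 1.23e5 N

Cap-side area A_cap = π/4 × (14.4 cm)² = 162.9 cm^2
F = P × A_cap = 75.3 bar × A_cap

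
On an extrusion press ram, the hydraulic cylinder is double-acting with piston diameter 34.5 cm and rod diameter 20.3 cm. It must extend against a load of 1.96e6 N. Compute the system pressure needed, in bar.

Cap-side area A_cap = π/4 × (34.5 cm)² = 934.8 cm^2
P = F / A = 1.96e6 N / A

P ≈ 210 bar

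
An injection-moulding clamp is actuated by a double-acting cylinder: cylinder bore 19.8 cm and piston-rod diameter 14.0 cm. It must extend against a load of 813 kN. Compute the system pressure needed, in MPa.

P ≈ 26.4 MPa

Cap-side area A_cap = π/4 × (19.8 cm)² = 307.9 cm^2
P = F / A = 813 kN / A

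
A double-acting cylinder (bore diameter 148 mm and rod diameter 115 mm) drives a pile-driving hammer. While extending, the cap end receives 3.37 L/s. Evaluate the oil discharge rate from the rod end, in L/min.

Cap-side area A_cap = π/4 × (148 mm)² = 17200 mm^2
Rod-side annular area A_ann = π/4 × (148² − 115²) = 6816 mm^2
Piston speed v = Q_in/A_cap; rod-end outflow Q_out = v × A_ann = Q_in × A_ann/A_cap.

Q_out ≈ 80.1 L/min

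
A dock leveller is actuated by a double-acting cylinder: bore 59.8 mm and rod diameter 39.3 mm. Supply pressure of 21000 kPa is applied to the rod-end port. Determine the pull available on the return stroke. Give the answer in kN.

F ≈ 33.5 kN

Rod-side annular area A_ann = π/4 × (59.8² − 39.3²) = 1596 mm^2
On retraction the pressure acts on the annular area (bore minus rod).
F = P × A_ann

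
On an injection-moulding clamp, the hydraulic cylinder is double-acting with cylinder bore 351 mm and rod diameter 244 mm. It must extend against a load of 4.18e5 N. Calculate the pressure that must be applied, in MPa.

Cap-side area A_cap = π/4 × (351 mm)² = 96760 mm^2
P = F / A = 4.18e5 N / A

P ≈ 4.32 MPa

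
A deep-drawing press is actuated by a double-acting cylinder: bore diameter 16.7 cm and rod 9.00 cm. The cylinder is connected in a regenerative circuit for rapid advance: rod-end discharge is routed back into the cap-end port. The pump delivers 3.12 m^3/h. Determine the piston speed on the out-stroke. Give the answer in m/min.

v ≈ 8.17 m/min

In regeneration the rod-end outflow joins the pump flow into the cap end, so the net volume the pump must supply per unit advance equals the rod cross-section area.
Rod cross-section A_rod = π/4 × (9.00 cm)² = 63.62 cm^2
v = Q_pump / A_rod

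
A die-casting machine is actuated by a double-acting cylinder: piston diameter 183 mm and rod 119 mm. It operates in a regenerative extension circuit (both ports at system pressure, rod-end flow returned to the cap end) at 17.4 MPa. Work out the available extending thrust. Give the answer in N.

F ≈ 1.94e5 N

With equal pressure on both faces, forces on the annular region cancel; the net push is pressure × rod cross-section.
Rod cross-section A_rod = π/4 × (119 mm)² = 11120 mm^2
F = P × A_rod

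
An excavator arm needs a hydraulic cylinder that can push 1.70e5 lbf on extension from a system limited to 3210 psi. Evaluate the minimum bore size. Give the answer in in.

Extension force acts on the full piston face: F = P × (π/4)D².
D = √(4F / (πP)) = √(4 × 1.70e5 lbf / (π × 3210 psi))

D ≈ 8.21 in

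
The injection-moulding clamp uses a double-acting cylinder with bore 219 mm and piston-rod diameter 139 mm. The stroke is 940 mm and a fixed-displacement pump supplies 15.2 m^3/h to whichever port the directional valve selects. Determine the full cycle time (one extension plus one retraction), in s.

Cap-side area A_cap = π/4 × (219 mm)² = 37670 mm^2
Rod-side annular area A_ann = π/4 × (219² − 139²) = 22490 mm^2
t_ext = A_cap·L/Q = 8.386 s
t_ret = A_ann·L/Q = 5.008 s
t_cycle = t_ext + t_ret

t ≈ 13.4 s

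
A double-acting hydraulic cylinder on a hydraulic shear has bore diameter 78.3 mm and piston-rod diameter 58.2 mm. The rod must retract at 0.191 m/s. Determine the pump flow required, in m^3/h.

Q ≈ 1.48 m^3/h

Rod-side annular area A_ann = π/4 × (78.3² − 58.2²) = 2155 mm^2
Q = A × v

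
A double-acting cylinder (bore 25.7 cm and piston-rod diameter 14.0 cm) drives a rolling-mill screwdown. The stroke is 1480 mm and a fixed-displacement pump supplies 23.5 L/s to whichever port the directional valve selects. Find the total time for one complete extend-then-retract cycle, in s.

Cap-side area A_cap = π/4 × (25.7 cm)² = 518.7 cm^2
Rod-side annular area A_ann = π/4 × (25.7² − 14.0²) = 364.8 cm^2
t_ext = A_cap·L/Q = 3.267 s
t_ret = A_ann·L/Q = 2.298 s
t_cycle = t_ext + t_ret

t ≈ 5.56 s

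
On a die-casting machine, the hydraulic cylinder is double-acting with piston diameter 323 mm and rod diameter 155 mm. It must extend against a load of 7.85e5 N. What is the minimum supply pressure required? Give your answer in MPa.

Cap-side area A_cap = π/4 × (323 mm)² = 81940 mm^2
P = F / A = 7.85e5 N / A

P ≈ 9.58 MPa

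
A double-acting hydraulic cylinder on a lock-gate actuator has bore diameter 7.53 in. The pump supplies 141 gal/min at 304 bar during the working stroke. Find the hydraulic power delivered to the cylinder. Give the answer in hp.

W ≈ 363 hp

Hydraulic power = P × Q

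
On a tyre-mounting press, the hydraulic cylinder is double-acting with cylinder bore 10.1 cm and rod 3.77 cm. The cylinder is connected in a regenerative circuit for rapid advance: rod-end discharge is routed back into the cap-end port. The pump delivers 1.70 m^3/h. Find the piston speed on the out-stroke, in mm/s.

v ≈ 423 mm/s

In regeneration the rod-end outflow joins the pump flow into the cap end, so the net volume the pump must supply per unit advance equals the rod cross-section area.
Rod cross-section A_rod = π/4 × (3.77 cm)² = 11.16 cm^2
v = Q_pump / A_rod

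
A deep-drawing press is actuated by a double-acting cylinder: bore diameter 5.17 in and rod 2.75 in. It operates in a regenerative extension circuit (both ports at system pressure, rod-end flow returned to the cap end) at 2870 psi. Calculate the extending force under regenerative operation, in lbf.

F ≈ 17000 lbf

With equal pressure on both faces, forces on the annular region cancel; the net push is pressure × rod cross-section.
Rod cross-section A_rod = π/4 × (2.75 in)² = 5.940 in^2
F = P × A_rod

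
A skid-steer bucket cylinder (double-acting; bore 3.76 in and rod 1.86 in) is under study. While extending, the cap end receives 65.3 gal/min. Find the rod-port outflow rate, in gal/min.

Cap-side area A_cap = π/4 × (3.76 in)² = 11.10 in^2
Rod-side annular area A_ann = π/4 × (3.76² − 1.86²) = 8.386 in^2
Piston speed v = Q_in/A_cap; rod-end outflow Q_out = v × A_ann = Q_in × A_ann/A_cap.

Q_out ≈ 49.3 gal/min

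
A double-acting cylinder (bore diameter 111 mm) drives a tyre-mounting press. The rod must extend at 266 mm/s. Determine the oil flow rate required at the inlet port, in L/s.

Q ≈ 2.57 L/s

Cap-side area A_cap = π/4 × (111 mm)² = 9677 mm^2
Q = A × v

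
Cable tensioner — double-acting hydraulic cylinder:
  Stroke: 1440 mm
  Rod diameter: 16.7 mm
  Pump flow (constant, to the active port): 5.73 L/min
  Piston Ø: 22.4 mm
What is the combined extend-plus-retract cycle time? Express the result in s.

Cap-side area A_cap = π/4 × (22.4 mm)² = 394.1 mm^2
Rod-side annular area A_ann = π/4 × (22.4² − 16.7²) = 175.0 mm^2
t_ext = A_cap·L/Q = 5.942 s
t_ret = A_ann·L/Q = 2.639 s
t_cycle = t_ext + t_ret

t ≈ 8.58 s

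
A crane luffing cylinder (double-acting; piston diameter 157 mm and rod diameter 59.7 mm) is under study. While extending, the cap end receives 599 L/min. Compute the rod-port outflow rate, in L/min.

Cap-side area A_cap = π/4 × (157 mm)² = 19360 mm^2
Rod-side annular area A_ann = π/4 × (157² − 59.7²) = 16560 mm^2
Piston speed v = Q_in/A_cap; rod-end outflow Q_out = v × A_ann = Q_in × A_ann/A_cap.

Q_out ≈ 512 L/min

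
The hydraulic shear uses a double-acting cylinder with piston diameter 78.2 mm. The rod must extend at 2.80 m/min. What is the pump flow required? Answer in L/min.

Q ≈ 13.4 L/min

Cap-side area A_cap = π/4 × (78.2 mm)² = 4803 mm^2
Q = A × v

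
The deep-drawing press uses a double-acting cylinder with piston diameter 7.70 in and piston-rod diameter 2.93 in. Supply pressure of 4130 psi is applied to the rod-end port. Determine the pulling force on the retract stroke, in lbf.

F ≈ 1.64e5 lbf

Rod-side annular area A_ann = π/4 × (7.70² − 2.93²) = 39.82 in^2
On retraction the pressure acts on the annular area (bore minus rod).
F = P × A_ann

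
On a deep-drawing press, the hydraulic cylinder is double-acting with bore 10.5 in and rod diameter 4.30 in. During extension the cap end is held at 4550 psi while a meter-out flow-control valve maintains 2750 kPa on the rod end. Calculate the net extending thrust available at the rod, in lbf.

Cap-side area A_cap = π/4 × (10.5 in)² = 86.59 in^2
Rod-side annular area A_ann = π/4 × (10.5² − 4.30²) = 72.07 in^2
Net thrust = P_cap·A_cap − P_rod·A_ann = 3.940e5 lbf − 28740 lbf

F ≈ 3.65e5 lbf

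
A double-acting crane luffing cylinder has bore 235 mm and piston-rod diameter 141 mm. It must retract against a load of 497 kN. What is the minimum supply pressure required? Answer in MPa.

P ≈ 17.9 MPa

Rod-side annular area A_ann = π/4 × (235² − 141²) = 27760 mm^2
Retraction: pressure acts on the annular area.
P = F / A = 497 kN / A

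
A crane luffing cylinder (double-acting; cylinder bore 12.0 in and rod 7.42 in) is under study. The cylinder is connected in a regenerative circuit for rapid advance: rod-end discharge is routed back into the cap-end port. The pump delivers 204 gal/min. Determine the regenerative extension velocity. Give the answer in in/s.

In regeneration the rod-end outflow joins the pump flow into the cap end, so the net volume the pump must supply per unit advance equals the rod cross-section area.
Rod cross-section A_rod = π/4 × (7.42 in)² = 43.24 in^2
v = Q_pump / A_rod

v ≈ 18.2 in/s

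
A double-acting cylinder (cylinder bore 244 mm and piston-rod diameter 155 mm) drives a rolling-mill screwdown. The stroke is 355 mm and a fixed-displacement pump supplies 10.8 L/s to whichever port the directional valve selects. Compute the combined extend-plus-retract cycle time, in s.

t ≈ 2.45 s

Cap-side area A_cap = π/4 × (244 mm)² = 46760 mm^2
Rod-side annular area A_ann = π/4 × (244² − 155²) = 27890 mm^2
t_ext = A_cap·L/Q = 1.537 s
t_ret = A_ann·L/Q = 0.9168 s
t_cycle = t_ext + t_ret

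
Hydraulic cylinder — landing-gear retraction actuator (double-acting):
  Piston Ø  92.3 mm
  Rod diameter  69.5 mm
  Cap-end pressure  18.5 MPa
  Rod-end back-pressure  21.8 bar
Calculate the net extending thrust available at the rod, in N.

F ≈ 1.17e5 N

Cap-side area A_cap = π/4 × (92.3 mm)² = 6691 mm^2
Rod-side annular area A_ann = π/4 × (92.3² − 69.5²) = 2897 mm^2
Net thrust = P_cap·A_cap − P_rod·A_ann = 1.238e5 N − 6316 N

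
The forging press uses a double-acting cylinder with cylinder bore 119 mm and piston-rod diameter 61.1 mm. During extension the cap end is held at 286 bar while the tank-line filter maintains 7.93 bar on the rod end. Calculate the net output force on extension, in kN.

F ≈ 312 kN

Cap-side area A_cap = π/4 × (119 mm)² = 11120 mm^2
Rod-side annular area A_ann = π/4 × (119² − 61.1²) = 8190 mm^2
Net thrust = P_cap·A_cap − P_rod·A_ann = 318.1 kN − 6.495 kN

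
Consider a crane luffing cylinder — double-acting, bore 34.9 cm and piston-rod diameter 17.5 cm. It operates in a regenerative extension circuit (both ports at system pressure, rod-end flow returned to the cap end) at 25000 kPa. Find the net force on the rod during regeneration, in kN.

F ≈ 601 kN

With equal pressure on both faces, forces on the annular region cancel; the net push is pressure × rod cross-section.
Rod cross-section A_rod = π/4 × (17.5 cm)² = 240.5 cm^2
F = P × A_rod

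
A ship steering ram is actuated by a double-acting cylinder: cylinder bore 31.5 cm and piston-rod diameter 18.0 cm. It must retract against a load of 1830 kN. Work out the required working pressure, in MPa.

P ≈ 34.9 MPa

Rod-side annular area A_ann = π/4 × (31.5² − 18.0²) = 524.8 cm^2
Retraction: pressure acts on the annular area.
P = F / A = 1830 kN / A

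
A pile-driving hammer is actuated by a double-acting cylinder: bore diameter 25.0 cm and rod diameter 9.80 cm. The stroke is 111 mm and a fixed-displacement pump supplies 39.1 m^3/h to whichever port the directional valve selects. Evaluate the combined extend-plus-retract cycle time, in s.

t ≈ 0.926 s

Cap-side area A_cap = π/4 × (25.0 cm)² = 490.9 cm^2
Rod-side annular area A_ann = π/4 × (25.0² − 9.80²) = 415.4 cm^2
t_ext = A_cap·L/Q = 0.5017 s
t_ret = A_ann·L/Q = 0.4246 s
t_cycle = t_ext + t_ret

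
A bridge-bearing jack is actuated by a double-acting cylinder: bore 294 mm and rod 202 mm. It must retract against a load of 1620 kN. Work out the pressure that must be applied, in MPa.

P ≈ 45.2 MPa

Rod-side annular area A_ann = π/4 × (294² − 202²) = 35840 mm^2
Retraction: pressure acts on the annular area.
P = F / A = 1620 kN / A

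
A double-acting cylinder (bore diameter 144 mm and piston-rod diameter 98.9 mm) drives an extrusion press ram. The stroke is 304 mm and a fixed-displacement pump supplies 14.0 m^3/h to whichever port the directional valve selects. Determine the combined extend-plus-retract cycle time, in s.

t ≈ 1.95 s

Cap-side area A_cap = π/4 × (144 mm)² = 16290 mm^2
Rod-side annular area A_ann = π/4 × (144² − 98.9²) = 8604 mm^2
t_ext = A_cap·L/Q = 1.273 s
t_ret = A_ann·L/Q = 0.6726 s
t_cycle = t_ext + t_ret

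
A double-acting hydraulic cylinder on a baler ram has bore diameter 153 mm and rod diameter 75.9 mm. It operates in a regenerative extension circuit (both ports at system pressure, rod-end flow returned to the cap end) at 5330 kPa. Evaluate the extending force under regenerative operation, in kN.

With equal pressure on both faces, forces on the annular region cancel; the net push is pressure × rod cross-section.
Rod cross-section A_rod = π/4 × (75.9 mm)² = 4525 mm^2
F = P × A_rod

F ≈ 24.1 kN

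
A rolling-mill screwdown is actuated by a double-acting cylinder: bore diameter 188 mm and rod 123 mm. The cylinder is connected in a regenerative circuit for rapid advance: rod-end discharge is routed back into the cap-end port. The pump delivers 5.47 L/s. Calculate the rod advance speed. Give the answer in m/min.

v ≈ 27.6 m/min

In regeneration the rod-end outflow joins the pump flow into the cap end, so the net volume the pump must supply per unit advance equals the rod cross-section area.
Rod cross-section A_rod = π/4 × (123 mm)² = 11880 mm^2
v = Q_pump / A_rod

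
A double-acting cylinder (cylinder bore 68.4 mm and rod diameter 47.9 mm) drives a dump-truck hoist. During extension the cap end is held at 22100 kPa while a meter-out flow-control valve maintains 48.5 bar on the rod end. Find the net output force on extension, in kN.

Cap-side area A_cap = π/4 × (68.4 mm)² = 3675 mm^2
Rod-side annular area A_ann = π/4 × (68.4² − 47.9²) = 1873 mm^2
Net thrust = P_cap·A_cap − P_rod·A_ann = 81.21 kN − 9.082 kN

F ≈ 72.1 kN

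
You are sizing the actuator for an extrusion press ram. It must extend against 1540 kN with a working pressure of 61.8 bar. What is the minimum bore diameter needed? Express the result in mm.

Extension force acts on the full piston face: F = P × (π/4)D².
D = √(4F / (πP)) = √(4 × 1540 kN / (π × 61.8 bar))

D ≈ 563 mm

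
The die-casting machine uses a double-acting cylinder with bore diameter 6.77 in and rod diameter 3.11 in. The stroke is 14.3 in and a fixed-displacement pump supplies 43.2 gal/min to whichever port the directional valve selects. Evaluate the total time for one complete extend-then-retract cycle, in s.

Cap-side area A_cap = π/4 × (6.77 in)² = 36.00 in^2
Rod-side annular area A_ann = π/4 × (6.77² − 3.11²) = 28.40 in^2
t_ext = A_cap·L/Q = 3.095 s
t_ret = A_ann·L/Q = 2.442 s
t_cycle = t_ext + t_ret

t ≈ 5.54 s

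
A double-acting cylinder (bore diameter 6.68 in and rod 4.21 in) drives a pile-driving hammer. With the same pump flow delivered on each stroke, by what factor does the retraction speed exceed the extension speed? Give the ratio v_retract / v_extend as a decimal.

v_ret/v_ext ≈ 1.66

Cap-side area A_cap = π/4 × (6.68 in)² = 35.05 in^2
Rod-side annular area A_ann = π/4 × (6.68² − 4.21²) = 21.13 in^2
For equal Q, v ∝ 1/A, so v_ret/v_ext = A_cap/A_ann.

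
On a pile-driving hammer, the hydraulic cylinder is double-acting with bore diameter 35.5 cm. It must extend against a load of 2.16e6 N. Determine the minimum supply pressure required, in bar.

P ≈ 218 bar

Cap-side area A_cap = π/4 × (35.5 cm)² = 989.8 cm^2
P = F / A = 2.16e6 N / A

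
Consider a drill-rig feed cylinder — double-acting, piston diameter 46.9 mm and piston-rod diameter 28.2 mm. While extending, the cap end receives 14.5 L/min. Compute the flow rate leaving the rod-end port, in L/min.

Q_out ≈ 9.26 L/min

Cap-side area A_cap = π/4 × (46.9 mm)² = 1728 mm^2
Rod-side annular area A_ann = π/4 × (46.9² − 28.2²) = 1103 mm^2
Piston speed v = Q_in/A_cap; rod-end outflow Q_out = v × A_ann = Q_in × A_ann/A_cap.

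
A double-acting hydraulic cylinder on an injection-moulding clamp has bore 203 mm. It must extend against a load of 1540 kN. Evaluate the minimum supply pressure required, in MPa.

Cap-side area A_cap = π/4 × (203 mm)² = 32370 mm^2
P = F / A = 1540 kN / A

P ≈ 47.6 MPa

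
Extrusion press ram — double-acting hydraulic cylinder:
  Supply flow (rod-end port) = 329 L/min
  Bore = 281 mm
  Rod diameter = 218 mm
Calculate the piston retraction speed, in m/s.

v ≈ 0.222 m/s

Rod-side annular area A_ann = π/4 × (281² − 218²) = 24690 mm^2
Flow into the rod-end port fills the annular volume.
v = Q / A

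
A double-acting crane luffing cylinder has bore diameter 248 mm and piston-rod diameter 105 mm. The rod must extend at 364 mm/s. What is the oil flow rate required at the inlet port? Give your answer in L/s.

Q ≈ 17.6 L/s

Cap-side area A_cap = π/4 × (248 mm)² = 48310 mm^2
Q = A × v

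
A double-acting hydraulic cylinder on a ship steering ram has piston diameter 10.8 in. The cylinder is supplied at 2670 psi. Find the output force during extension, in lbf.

Cap-side area A_cap = π/4 × (10.8 in)² = 91.61 in^2
F = P × A_cap = 2670 psi × A_cap

F ≈ 2.45e5 lbf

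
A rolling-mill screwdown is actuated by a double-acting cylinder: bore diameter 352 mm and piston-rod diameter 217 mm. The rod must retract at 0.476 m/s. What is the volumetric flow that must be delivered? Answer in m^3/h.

Q ≈ 103 m^3/h

Rod-side annular area A_ann = π/4 × (352² − 217²) = 60330 mm^2
Q = A × v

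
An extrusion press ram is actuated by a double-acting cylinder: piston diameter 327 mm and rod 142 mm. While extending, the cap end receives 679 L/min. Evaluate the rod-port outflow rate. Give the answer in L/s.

Q_out ≈ 9.18 L/s

Cap-side area A_cap = π/4 × (327 mm)² = 83980 mm^2
Rod-side annular area A_ann = π/4 × (327² − 142²) = 68150 mm^2
Piston speed v = Q_in/A_cap; rod-end outflow Q_out = v × A_ann = Q_in × A_ann/A_cap.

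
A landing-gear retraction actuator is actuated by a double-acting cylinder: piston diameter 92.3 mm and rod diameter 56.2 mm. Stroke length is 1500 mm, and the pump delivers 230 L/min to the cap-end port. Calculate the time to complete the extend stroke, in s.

Cap-side area A_cap = π/4 × (92.3 mm)² = 6691 mm^2
Swept volume V = A × L; t = V / Q = A·L / Q

t ≈ 2.62 s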